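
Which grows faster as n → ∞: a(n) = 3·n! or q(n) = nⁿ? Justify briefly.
Comparing growth rates:
Growth-rate hierarchy: log n ≺ any polynomial ≺ any exponential cⁿ (c>1) ≺ n! ≺ nⁿ.
super-exponential nⁿ dominates factorial asymptotically.

q(n) grows faster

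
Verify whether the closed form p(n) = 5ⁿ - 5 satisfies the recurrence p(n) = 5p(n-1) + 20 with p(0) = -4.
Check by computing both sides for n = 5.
From the recurrence with p(0) = -4:
  p(0) = -4, p(1) = 0, p(2) = 20, p(3) = 120, p(4) = 620, p(5) = 3120
  so the recurrence gives p(5) = 3120.
From the proposed closed form p(n) = 5ⁿ - 5:
  p(5) = 3120.
Both sides give 3120 at n = 5, and the initial condition(s) match, so the closed form is consistent.

Yes, the closed form is correct.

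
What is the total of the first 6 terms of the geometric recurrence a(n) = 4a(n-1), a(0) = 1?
Computing the sequence terms: 1, 4, 16, 64, 256, 1024
Adding these values together:

1365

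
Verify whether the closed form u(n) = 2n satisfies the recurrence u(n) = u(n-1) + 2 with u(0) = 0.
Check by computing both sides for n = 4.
From the recurrence with u(0) = 0:
  u(0) = 0, u(1) = 2, u(2) = 4, u(3) = 6, u(4) = 8
  so the recurrence gives u(4) = 8.
From the proposed closed form u(n) = 2n:
  u(4) = 8.
Both sides give 8 at n = 4, and the initial condition(s) match, so the closed form is consistent.

Yes, the closed form is correct.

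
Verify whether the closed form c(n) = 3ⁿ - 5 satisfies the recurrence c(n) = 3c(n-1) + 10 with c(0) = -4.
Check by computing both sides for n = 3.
From the recurrence with c(0) = -4:
  c(0) = -4, c(1) = -2, c(2) = 4, c(3) = 22
  so the recurrence gives c(3) = 22.
From the proposed closed form c(n) = 3ⁿ - 5:
  c(3) = 22.
Both sides give 22 at n = 3, and the initial condition(s) match, so the closed form is consistent.

Yes, the closed form is correct.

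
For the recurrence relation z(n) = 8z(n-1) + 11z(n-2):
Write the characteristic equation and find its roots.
Substitute z(n) = rⁿ and divide through by rⁿ⁻²: r² - 8r - 11 = 0
Discriminant: 8² + 4·11 = 108, not a perfect square, so by the quadratic formula r = (8 ± √108)/2.
General solution: z(n) = A·r₁ⁿ + B·r₂ⁿ where r₁,r₂ = (8 ± √108)/2

Characteristic: r² - 8r - 11 = 0, Roots: r = (8 ± √108)/2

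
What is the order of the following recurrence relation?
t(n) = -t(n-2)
The order is the largest lag k for which t(n-k) appears. Here the deepest term is t(n-2), so the order is 2.

Order 2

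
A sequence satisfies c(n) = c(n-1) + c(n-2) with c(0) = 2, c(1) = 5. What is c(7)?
Computing the sequence terms:
2, 5, 7, 12, 19, 31, 50, 81

81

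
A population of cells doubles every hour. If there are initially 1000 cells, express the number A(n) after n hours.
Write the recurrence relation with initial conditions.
Each hour multiplies the count by 2, so the count after n hours depends only on the count after n-1 hours: A(n) = 2 × A(n-1). The starting count gives A(0) = 1000.
Unrolling n times gives the closed form A(n) = 1000 × 2ⁿ.

A(n) = 2 × A(n-1), A(0) = 1000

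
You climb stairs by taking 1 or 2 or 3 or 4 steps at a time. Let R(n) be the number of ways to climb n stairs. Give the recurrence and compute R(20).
Condition on the size of the last step (1 to 4): before it there were n-1, …, n-4 stairs climbed, and these cases are disjoint, so R(n) = R(n-1) + R(n-2) + R(n-3) + R(n-4) (order-4 linear recurrence).
Initial conditions by direct count (compositions of i into parts ≤ 4): R(1) = 1; R(2) = 2; R(3) = 4; R(4) = 8.
Iterating the recurrence: R(5) = 15, R(6) = 29, R(7) = 56, R(8) = 108, R(9) = 208, R(10) = 401, R(11) = 773, R(12) = 1490, R(13) = 2872, R(14) = 5536, R(15) = 10671, R(16) = 20569, R(17) = 39648, R(18) = 76424, R(19) = 147312, R(20) = 283953.

R(n) = R(n-1) + R(n-2) + R(n-3) + R(n-4), R(1) = 1, R(2) = 2, R(3) = 4, R(4) = 8; R(20) = 283953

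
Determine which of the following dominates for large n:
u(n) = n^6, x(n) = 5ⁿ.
Comparing growth rates:
Growth-rate hierarchy: log n ≺ any polynomial ≺ any exponential cⁿ (c>1) ≺ n! ≺ nⁿ.
exponential base 5 dominates polynomial degree 6 asymptotically.

x(n) grows faster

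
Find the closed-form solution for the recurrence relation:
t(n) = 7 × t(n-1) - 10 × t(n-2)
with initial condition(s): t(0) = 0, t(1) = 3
Recurrence: t(n) = 7 × t(n-1) - 10 × t(n-2), initial: t(0) = 0, t(1) = 3.
Characteristic equation: r² - 7r + 10 = 0, which factors as (r - 5)(r - 2) = 0, so r = 5, 2. General solution t(n) = A·5ⁿ + B·2ⁿ. From t(0) = 0: A + B = 0. From t(1) = 3: 5A + 2B = 3. Solving gives A = 1, B = -1.

t(n) = 5ⁿ - 2ⁿ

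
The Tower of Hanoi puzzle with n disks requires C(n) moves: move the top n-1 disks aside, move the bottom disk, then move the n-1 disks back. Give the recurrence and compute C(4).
Moving n disks = move the top n-1 disks aside (C(n-1) moves) + move the largest disk (1 move) + move the n-1 disks back on top (C(n-1) moves), so C(n) = 2C(n-1) + 1, with C(1) = 1 (a single disk takes one move).
First terms: 1, 3, 7, 15, … — each is one less than a power of 2. Indeed C(n) + 1 = 2(C(n-1) + 1) with C(1) + 1 = 2, so C(n) + 1 = 2ⁿ and C(n) = 2ⁿ - 1.
Hence C(4) = 2^4 - 1 = 16 - 1 = 15.

C(n) = 2C(n-1) + 1, C(1) = 1; C(4) = 15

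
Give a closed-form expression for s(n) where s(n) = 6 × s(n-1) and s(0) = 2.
Recurrence: s(n) = 6 × s(n-1), initial: s(0) = 2.
Each term is 6 times the previous, so this is geometric with ratio 6. After n steps: s(n) = s(0)·6ⁿ = 2·6ⁿ.

s(n) = 2·6ⁿ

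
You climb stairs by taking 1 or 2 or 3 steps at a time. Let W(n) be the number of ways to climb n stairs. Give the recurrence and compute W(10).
Condition on the size of the last step (1 to 3): before it there were n-1, …, n-3 stairs climbed, and these cases are disjoint, so W(n) = W(n-1) + W(n-2) + W(n-3) (order-3 linear recurrence).
Initial conditions by direct count (compositions of i into parts ≤ 3): W(1) = 1; W(2) = 2; W(3) = 4.
Iterating the recurrence: W(4) = 7, W(5) = 13, W(6) = 24, W(7) = 44, W(8) = 81, W(9) = 149, W(10) = 274.

W(n) = W(n-1) + W(n-2) + W(n-3), W(1) = 1, W(2) = 2, W(3) = 4; W(10) = 274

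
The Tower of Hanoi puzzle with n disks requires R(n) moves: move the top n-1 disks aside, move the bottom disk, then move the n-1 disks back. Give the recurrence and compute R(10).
Moving n disks = move the top n-1 disks aside (R(n-1) moves) + move the largest disk (1 move) + move the n-1 disks back on top (R(n-1) moves), so R(n) = 2R(n-1) + 1, with R(1) = 1 (a single disk takes one move).
First terms: 1, 3, 7, 15, 31, 63, … — each is one less than a power of 2. Indeed R(n) + 1 = 2(R(n-1) + 1) with R(1) + 1 = 2, so R(n) + 1 = 2ⁿ and R(n) = 2ⁿ - 1.
Hence R(10) = 2^10 - 1 = 1024 - 1 = 1023.

R(n) = 2R(n-1) + 1, R(1) = 1; R(10) = 1023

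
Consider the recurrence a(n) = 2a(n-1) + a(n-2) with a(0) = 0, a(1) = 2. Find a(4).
Computing the sequence terms:
0, 2, 4, 10, 24

24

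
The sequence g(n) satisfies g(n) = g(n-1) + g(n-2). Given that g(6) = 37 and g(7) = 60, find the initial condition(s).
Work backwards using g(k) = g(k+2) - g(k+1):
g(5) = g(7) - g(6) = 60 - 37 = 23
g(4) = g(6) - g(5) = 37 - 23 = 14
g(3) = g(5) - g(4) = 23 - 14 = 9
g(2) = g(4) - g(3) = 14 - 9 = 5
g(1) = g(3) - g(2) = 9 - 5 = 4
g(0) = g(2) - g(1) = 5 - 4 = 1

g(0) = 1, g(1) = 4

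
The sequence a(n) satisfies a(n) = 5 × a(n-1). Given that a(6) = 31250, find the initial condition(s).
In general a(n) = 5ⁿ · a(0). At n = 6: a(0) = a(6) / 5^6 = 31250 / 15625 = 2.

a(0) = 2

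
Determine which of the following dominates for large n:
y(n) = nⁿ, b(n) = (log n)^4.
Comparing growth rates:
Growth-rate hierarchy: log n ≺ any polynomial ≺ any exponential cⁿ (c>1) ≺ n! ≺ nⁿ.
super-exponential nⁿ dominates polylogarithmic (log n)^4 asymptotically.

y(n) grows faster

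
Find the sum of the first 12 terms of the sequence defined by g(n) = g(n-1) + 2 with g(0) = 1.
Computing the sequence terms: 1, 3, 5, 7, 9, 11, 13, 15, 17, 19, 21, 23
Adding these values together:

144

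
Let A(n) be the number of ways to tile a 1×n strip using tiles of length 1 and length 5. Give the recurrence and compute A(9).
Condition on the last tile: it has length 1 (leaving a 1×(n-1) strip) or length 5 (leaving a 1×(n-5) strip), so A(n) = A(n-1) + A(n-5) (order-5 linear recurrence).
For 0 ≤ i < 5 only unit tiles fit, so A(i) = 1.
Iterating the recurrence: A(5) = 2, A(6) = 3, A(7) = 4, A(8) = 5, A(9) = 6.

A(n) = A(n-1) + A(n-5), with A(i) = 1 for 0 ≤ i < 5; A(9) = 6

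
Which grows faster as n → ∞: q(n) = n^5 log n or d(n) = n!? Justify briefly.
Comparing growth rates:
Growth-rate hierarchy: log n ≺ any polynomial ≺ any exponential cⁿ (c>1) ≺ n! ≺ nⁿ.
factorial dominates polynomial degree 5 (with log factor) asymptotically.

d(n) grows faster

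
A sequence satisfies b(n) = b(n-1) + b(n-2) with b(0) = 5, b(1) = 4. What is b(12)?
Computing the sequence terms:
5, 4, 9, 13, 22, 35, 57, 92, 149, 241, 390, 631, 1021

1021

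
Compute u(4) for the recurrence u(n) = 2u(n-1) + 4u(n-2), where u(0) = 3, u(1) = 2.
Computing the sequence terms:
3, 2, 16, 40, 144

144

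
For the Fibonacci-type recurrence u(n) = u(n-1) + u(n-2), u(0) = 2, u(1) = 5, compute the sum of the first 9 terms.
Computing the sequence terms: 2, 5, 7, 12, 19, 31, 50, 81, 131
Adding these values together:

338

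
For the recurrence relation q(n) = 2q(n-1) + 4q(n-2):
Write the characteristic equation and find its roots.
Substitute q(n) = rⁿ and divide through by rⁿ⁻²: r² - 2r - 4 = 0
Discriminant: 2² + 4·4 = 20, not a perfect square, so by the quadratic formula r = (2 ± √20)/2.
General solution: q(n) = A·r₁ⁿ + B·r₂ⁿ where r₁,r₂ = (2 ± √20)/2

Characteristic: r² - 2r - 4 = 0, Roots: r = (2 ± √20)/2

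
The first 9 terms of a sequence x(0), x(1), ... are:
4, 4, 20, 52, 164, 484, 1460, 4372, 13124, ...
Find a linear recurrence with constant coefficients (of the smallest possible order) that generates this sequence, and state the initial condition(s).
Look for the lowest-order linear relation among consecutive terms.
Observation: x(n) - 2·x(n-1) - (3)·x(n-2) = 0 holds for the shown terms, and no order-1 relation x(n) = α·x(n-1) + β fits.
Check at n=3: 2·20 + (3)·4 = 52. ✓

x(n) = 2x(n-1) + 3x(n-2), x(0) = 4, x(1) = 4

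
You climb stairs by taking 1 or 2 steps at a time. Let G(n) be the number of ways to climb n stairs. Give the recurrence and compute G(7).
Condition on the size of the last step (1 to 2): before it there were n-1, …, n-2 stairs climbed, and these cases are disjoint, so G(n) = G(n-1) + G(n-2) (Fibonacci-type sequence).
Initial conditions by direct count (compositions of i into parts ≤ 2): G(1) = 1; G(2) = 2.
Iterating the recurrence: G(3) = 3, G(4) = 5, G(5) = 8, G(6) = 13, G(7) = 21.

G(n) = G(n-1) + G(n-2), G(1) = 1, G(2) = 2; G(7) = 21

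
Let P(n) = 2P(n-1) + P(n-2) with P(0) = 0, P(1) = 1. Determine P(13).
Computing the sequence terms:
0, 1, 2, 5, 12, 29, 70, 169, 408, 985, 2378, 5741, 13860, 33461

33461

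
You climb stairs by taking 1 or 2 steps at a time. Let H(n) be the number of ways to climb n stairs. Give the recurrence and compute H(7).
Condition on the size of the last step (1 to 2): before it there were n-1, …, n-2 stairs climbed, and these cases are disjoint, so H(n) = H(n-1) + H(n-2) (Fibonacci-type sequence).
Initial conditions by direct count (compositions of i into parts ≤ 2): H(1) = 1; H(2) = 2.
Iterating the recurrence: H(3) = 3, H(4) = 5, H(5) = 8, H(6) = 13, H(7) = 21.

H(n) = H(n-1) + H(n-2), H(1) = 1, H(2) = 2; H(7) = 21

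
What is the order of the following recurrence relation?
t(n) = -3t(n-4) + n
The order is the largest lag k for which t(n-k) appears. Here the deepest term is t(n-4) (the n term is non-homogeneous and does not affect the order), so the order is 4.

Order 4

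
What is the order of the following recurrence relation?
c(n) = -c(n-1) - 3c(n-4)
The order is the largest lag k for which c(n-k) appears. Here the deepest term is c(n-4), so the order is 4.

Order 4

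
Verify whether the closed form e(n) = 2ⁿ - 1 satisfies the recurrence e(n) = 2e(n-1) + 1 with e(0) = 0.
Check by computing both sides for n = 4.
From the recurrence with e(0) = 0:
  e(0) = 0, e(1) = 1, e(2) = 3, e(3) = 7, e(4) = 15
  so the recurrence gives e(4) = 15.
From the proposed closed form e(n) = 2ⁿ - 1:
  e(4) = 15.
Both sides give 15 at n = 4, and the initial condition(s) match, so the closed form is consistent.

Yes, the closed form is correct.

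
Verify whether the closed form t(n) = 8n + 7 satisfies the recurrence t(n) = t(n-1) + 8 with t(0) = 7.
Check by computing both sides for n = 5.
From the recurrence with t(0) = 7:
  t(0) = 7, t(1) = 15, t(2) = 23, t(3) = 31, t(4) = 39, t(5) = 47
  so the recurrence gives t(5) = 47.
From the proposed closed form t(n) = 8n + 7:
  t(5) = 47.
Both sides give 47 at n = 5, and the initial condition(s) match, so the closed form is consistent.

Yes, the closed form is correct.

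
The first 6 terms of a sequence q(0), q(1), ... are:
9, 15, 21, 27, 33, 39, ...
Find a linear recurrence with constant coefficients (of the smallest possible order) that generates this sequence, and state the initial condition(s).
Look for the lowest-order linear relation among consecutive terms.
Observation: consecutive differences are constant (= 6).
Check at n=2: 1·15 + 6 = 21. ✓

q(n) = q(n-1) + 6, q(0) = 9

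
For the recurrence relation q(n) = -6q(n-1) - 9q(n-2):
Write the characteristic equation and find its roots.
Substitute q(n) = rⁿ and divide through by rⁿ⁻²: r² + 6r + 9 = 0
Factor: (r + 3)² = 0, so r = -3 (double root).
General solution: q(n) = (A + Bn)·(-3)ⁿ

Characteristic: r² + 6r + 9 = 0, Roots: r = -3 (double root)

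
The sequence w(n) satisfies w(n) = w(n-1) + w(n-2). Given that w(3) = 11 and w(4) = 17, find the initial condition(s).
Work backwards using w(k) = w(k+2) - w(k+1):
w(2) = w(4) - w(3) = 17 - 11 = 6
w(1) = w(3) - w(2) = 11 - 6 = 5
w(0) = w(2) - w(1) = 6 - 5 = 1

w(0) = 1, w(1) = 5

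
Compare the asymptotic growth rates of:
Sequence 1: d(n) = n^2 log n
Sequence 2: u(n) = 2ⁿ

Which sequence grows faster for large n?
Comparing growth rates:
Growth-rate hierarchy: log n ≺ any polynomial ≺ any exponential cⁿ (c>1) ≺ n! ≺ nⁿ.
exponential base 2 dominates polynomial degree 2 (with log factor) asymptotically.

u(n) grows faster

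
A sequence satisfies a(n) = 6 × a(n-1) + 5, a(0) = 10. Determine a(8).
Computing step by step:
a(0) = 10
a(1) = 6 × 10 + 5 = 65
a(2) = 6 × 65 + 5 = 395
a(3) = 6 × 395 + 5 = 2375
a(4) = 6 × 2375 + 5 = 14255
a(5) = 6 × 14255 + 5 = 85535
a(6) = 6 × 85535 + 5 = 513215
a(7) = 6 × 513215 + 5 = 3079295
a(8) = 6 × 3079295 + 5 = 18475775

18475775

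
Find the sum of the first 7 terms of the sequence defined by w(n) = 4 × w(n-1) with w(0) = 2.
Computing the sequence terms: 2, 8, 32, 128, 512, 2048, 8192
Adding these values together:

10922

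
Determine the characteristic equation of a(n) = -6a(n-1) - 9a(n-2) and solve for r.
Substitute a(n) = rⁿ and divide through by rⁿ⁻²: r² + 6r + 9 = 0
Factor: (r + 3)² = 0, so r = -3 (double root).
General solution: a(n) = (A + Bn)·(-3)ⁿ

Characteristic: r² + 6r + 9 = 0, Roots: r = -3 (double root)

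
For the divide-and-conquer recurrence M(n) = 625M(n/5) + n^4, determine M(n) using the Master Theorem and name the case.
Master Theorem template: M(n) = a·M(n/b) + f(n).
Here: a=625, b=5, f(n)=n^4
Compute log_b(a) = log_5(625) = 4.
f(n) = n^4 = Θ(n^4). Case 2: M(n) = Θ(n^4 log n).

Case 2: M(n) = Θ(n^4 log n)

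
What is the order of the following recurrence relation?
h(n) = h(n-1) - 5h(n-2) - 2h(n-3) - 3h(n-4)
The order is the largest lag k for which h(n-k) appears. Here the deepest term is h(n-4), so the order is 4.

Order 4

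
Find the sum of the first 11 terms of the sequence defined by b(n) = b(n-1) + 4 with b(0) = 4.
Computing the sequence terms: 4, 8, 12, 16, 20, 24, 28, 32, 36, 40, 44
Adding these values together:

264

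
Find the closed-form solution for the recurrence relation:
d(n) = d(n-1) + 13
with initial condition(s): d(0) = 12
Recurrence: d(n) = d(n-1) + 13, initial: d(0) = 12.
Each step adds 13, so d(n) = d(0) + 13n = 13n + 12.

d(n) = 13n + 12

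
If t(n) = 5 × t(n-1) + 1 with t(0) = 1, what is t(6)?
Computing step by step:
t(0) = 1
t(1) = 5 × 1 + 1 = 6
t(2) = 5 × 6 + 1 = 31
t(3) = 5 × 31 + 1 = 156
t(4) = 5 × 156 + 1 = 781
t(5) = 5 × 781 + 1 = 3906
t(6) = 5 × 3906 + 1 = 19531

19531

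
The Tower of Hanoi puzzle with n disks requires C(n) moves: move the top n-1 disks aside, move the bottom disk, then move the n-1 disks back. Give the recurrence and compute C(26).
Moving n disks = move the top n-1 disks aside (C(n-1) moves) + move the largest disk (1 move) + move the n-1 disks back on top (C(n-1) moves), so C(n) = 2C(n-1) + 1, with C(1) = 1 (a single disk takes one move).
First terms: 1, 3, 7, 15, 31, 63, … — each is one less than a power of 2. Indeed C(n) + 1 = 2(C(n-1) + 1) with C(1) + 1 = 2, so C(n) + 1 = 2ⁿ and C(n) = 2ⁿ - 1.
Hence C(26) = 2^26 - 1 = 67108864 - 1 = 67108863.

C(n) = 2C(n-1) + 1, C(1) = 1; C(26) = 67108863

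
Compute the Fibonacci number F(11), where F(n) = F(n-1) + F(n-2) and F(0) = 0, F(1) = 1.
Computing the sequence terms:
0, 1, 1, 2, 3, 5, 8, 13, 21, 34, 55, 89

89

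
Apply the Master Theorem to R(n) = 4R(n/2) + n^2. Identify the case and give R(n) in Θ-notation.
Master Theorem template: R(n) = a·R(n/b) + f(n).
Here: a=4, b=2, f(n)=n^2
Compute log_b(a) = log_2(4) = 2.
f(n) = n^2 = Θ(n^2). Case 2: R(n) = Θ(n^2 log n).

Case 2: R(n) = Θ(n^2 log n)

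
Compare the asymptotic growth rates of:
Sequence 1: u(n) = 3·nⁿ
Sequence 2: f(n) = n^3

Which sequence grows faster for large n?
Comparing growth rates:
Growth-rate hierarchy: log n ≺ any polynomial ≺ any exponential cⁿ (c>1) ≺ n! ≺ nⁿ.
super-exponential nⁿ dominates polynomial degree 3 asymptotically.

u(n) grows faster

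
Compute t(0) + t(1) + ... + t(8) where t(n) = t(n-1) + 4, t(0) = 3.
Computing the sequence terms: 3, 7, 11, 15, 19, 23, 27, 31, 35
Adding these values together:

171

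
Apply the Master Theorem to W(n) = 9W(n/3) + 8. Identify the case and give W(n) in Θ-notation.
Master Theorem template: W(n) = a·W(n/b) + f(n).
Here: a=9, b=3, f(n)=8
Compute log_b(a) = log_3(9) = 2.
f(n) = 8 = O(n^(2-ε)) with ε = 2. Case 1: W(n) = Θ(n^log_b(a)) = Θ(n^2).

Case 1: W(n) = Θ(n^2)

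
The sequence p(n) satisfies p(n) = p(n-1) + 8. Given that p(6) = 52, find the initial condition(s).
p(6) = p(0) + 6·8, so p(0) = 52 - 48 = 4.

p(0) = 4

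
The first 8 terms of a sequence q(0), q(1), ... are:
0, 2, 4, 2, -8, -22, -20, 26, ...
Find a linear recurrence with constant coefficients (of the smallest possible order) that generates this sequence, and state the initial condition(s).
Look for the lowest-order linear relation among consecutive terms.
Observation: q(n) - 2·q(n-1) - (-3)·q(n-2) = 0 holds for the shown terms, and no order-1 relation q(n) = α·q(n-1) + β fits.
Check at n=3: 2·4 + (-3)·2 = 2. ✓

q(n) = 2q(n-1) - 3q(n-2), q(0) = 0, q(1) = 2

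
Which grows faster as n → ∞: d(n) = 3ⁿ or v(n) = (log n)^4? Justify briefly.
Comparing growth rates:
Growth-rate hierarchy: log n ≺ any polynomial ≺ any exponential cⁿ (c>1) ≺ n! ≺ nⁿ.
exponential base 3 dominates polylogarithmic (log n)^4 asymptotically.

d(n) grows faster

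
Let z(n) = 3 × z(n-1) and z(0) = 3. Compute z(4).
Computing step by step:
z(0) = 3
z(1) = 3 × 3 = 9
z(2) = 3 × 9 = 27
z(3) = 3 × 27 = 81
z(4) = 3 × 81 = 243

243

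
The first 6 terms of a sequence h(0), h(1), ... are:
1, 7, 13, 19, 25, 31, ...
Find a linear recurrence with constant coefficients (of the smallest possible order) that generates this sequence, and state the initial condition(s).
Look for the lowest-order linear relation among consecutive terms.
Observation: consecutive differences are constant (= 6).
Check at n=2: 1·7 + 6 = 13. ✓

h(n) = h(n-1) + 6, h(0) = 1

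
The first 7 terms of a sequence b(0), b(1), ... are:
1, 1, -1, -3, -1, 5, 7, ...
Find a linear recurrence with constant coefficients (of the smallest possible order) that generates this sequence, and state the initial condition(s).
Look for the lowest-order linear relation among consecutive terms.
Observation: b(n) - 1·b(n-1) - (-2)·b(n-2) = 0 holds for the shown terms, and no order-1 relation b(n) = α·b(n-1) + β fits.
Check at n=3: 1·-1 + (-2)·1 = -3. ✓

b(n) = b(n-1) - 2b(n-2), b(0) = 1, b(1) = 1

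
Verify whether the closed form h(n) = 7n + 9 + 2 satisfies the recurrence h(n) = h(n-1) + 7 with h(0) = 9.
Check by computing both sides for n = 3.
From the recurrence with h(0) = 9:
  h(0) = 9, h(1) = 16, h(2) = 23, h(3) = 30
  so the recurrence gives h(3) = 30.
From the proposed closed form h(n) = 7n + 9 + 2:
  h(3) = 32.
The recurrence gives 30 but the closed form gives 32, so the closed form does not satisfy the recurrence.

No, the closed form is incorrect.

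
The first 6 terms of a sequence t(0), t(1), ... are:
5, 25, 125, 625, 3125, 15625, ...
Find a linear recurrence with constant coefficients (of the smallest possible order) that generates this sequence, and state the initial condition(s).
Look for the lowest-order linear relation among consecutive terms.
Observation: each term is 5× the previous.
Check at n=2: 5·25 = 125. ✓

t(n) = 5 × t(n-1), t(0) = 5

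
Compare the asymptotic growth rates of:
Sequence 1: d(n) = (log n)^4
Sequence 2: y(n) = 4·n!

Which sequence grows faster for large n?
Comparing growth rates:
Growth-rate hierarchy: log n ≺ any polynomial ≺ any exponential cⁿ (c>1) ≺ n! ≺ nⁿ.
factorial dominates polylogarithmic (log n)^4 asymptotically.

y(n) grows faster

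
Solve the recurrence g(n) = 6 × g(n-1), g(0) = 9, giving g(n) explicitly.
Recurrence: g(n) = 6 × g(n-1), initial: g(0) = 9.
Each term is 6 times the previous, so this is geometric with ratio 6. After n steps: g(n) = g(0)·6ⁿ = 9·6ⁿ.

g(n) = 9·6ⁿ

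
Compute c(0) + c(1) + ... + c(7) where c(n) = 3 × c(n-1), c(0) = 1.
Computing the sequence terms: 1, 3, 9, 27, 81, 243, 729, 2187
Adding these values together:

3280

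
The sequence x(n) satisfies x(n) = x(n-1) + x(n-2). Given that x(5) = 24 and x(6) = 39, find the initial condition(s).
Work backwards using x(k) = x(k+2) - x(k+1):
x(4) = x(6) - x(5) = 39 - 24 = 15
x(3) = x(5) - x(4) = 24 - 15 = 9
x(2) = x(4) - x(3) = 15 - 9 = 6
x(1) = x(3) - x(2) = 9 - 6 = 3
x(0) = x(2) - x(1) = 6 - 3 = 3

x(0) = 3, x(1) = 3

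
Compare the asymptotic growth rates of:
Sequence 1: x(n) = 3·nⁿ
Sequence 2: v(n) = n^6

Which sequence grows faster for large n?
Comparing growth rates:
Growth-rate hierarchy: log n ≺ any polynomial ≺ any exponential cⁿ (c>1) ≺ n! ≺ nⁿ.
super-exponential nⁿ dominates polynomial degree 6 asymptotically.

x(n) grows faster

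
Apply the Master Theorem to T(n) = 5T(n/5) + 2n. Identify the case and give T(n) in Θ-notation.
Master Theorem template: T(n) = a·T(n/b) + f(n).
Here: a=5, b=5, f(n)=2n
Compute log_b(a) = log_5(5) = 1.
f(n) = 2n = Θ(n). Case 2: T(n) = Θ(n log n).

Case 2: T(n) = Θ(n log n)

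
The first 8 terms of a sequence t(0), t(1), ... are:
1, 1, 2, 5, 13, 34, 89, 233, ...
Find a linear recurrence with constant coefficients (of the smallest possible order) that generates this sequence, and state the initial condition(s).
Look for the lowest-order linear relation among consecutive terms.
Observation: t(n) - 3·t(n-1) - (-1)·t(n-2) = 0 holds for the shown terms, and no order-1 relation t(n) = α·t(n-1) + β fits.
Check at n=3: 3·2 + (-1)·1 = 5. ✓

t(n) = 3t(n-1) - t(n-2), t(0) = 1, t(1) = 1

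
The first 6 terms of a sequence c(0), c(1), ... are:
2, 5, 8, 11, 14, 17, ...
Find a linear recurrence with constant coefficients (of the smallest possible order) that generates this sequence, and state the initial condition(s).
Look for the lowest-order linear relation among consecutive terms.
Observation: consecutive differences are constant (= 3).
Check at n=2: 1·5 + 3 = 8. ✓

c(n) = c(n-1) + 3, c(0) = 2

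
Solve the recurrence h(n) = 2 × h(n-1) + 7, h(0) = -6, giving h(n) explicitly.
Recurrence: h(n) = 2 × h(n-1) + 7, initial: h(0) = -6.
Try h(n) = A·2ⁿ + C. Substituting: A·2ⁿ + C = 2(A·2ⁿ⁻¹ + C) + 7 = A·2ⁿ + 2C + 7, so C = 2C + 7, giving C = -7. Then h(0) = A - 7 = -6 gives A = 1.

h(n) = 2ⁿ - 7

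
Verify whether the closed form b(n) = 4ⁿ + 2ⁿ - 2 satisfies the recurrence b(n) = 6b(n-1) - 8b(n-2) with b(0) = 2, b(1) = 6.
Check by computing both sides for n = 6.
From the recurrence with b(0) = 2, b(1) = 6:
  b(0) = 2, b(1) = 6, b(2) = 20, b(3) = 72, b(4) = 272, b(5) = 1056, b(6) = 4160
  so the recurrence gives b(6) = 4160.
From the proposed closed form b(n) = 4ⁿ + 2ⁿ - 2:
  b(6) = 4158.
The recurrence gives 4160 but the closed form gives 4158, so the closed form does not satisfy the recurrence.

No, the closed form is incorrect.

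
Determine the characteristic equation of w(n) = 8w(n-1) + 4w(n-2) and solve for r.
Substitute w(n) = rⁿ and divide through by rⁿ⁻²: r² - 8r - 4 = 0
Discriminant: 8² + 4·4 = 80, not a perfect square, so by the quadratic formula r = (8 ± √80)/2.
General solution: w(n) = A·r₁ⁿ + B·r₂ⁿ where r₁,r₂ = (8 ± √80)/2

Characteristic: r² - 8r - 4 = 0, Roots: r = (8 ± √80)/2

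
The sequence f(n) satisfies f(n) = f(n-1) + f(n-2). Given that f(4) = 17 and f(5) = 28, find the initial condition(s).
Work backwards using f(k) = f(k+2) - f(k+1):
f(3) = f(5) - f(4) = 28 - 17 = 11
f(2) = f(4) - f(3) = 17 - 11 = 6
f(1) = f(3) - f(2) = 11 - 6 = 5
f(0) = f(2) - f(1) = 6 - 5 = 1

f(0) = 1, f(1) = 5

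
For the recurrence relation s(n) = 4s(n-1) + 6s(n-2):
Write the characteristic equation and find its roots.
Substitute s(n) = rⁿ and divide through by rⁿ⁻²: r² - 4r - 6 = 0
Discriminant: 4² + 4·6 = 40, not a perfect square, so by the quadratic formula r = (4 ± √40)/2.
General solution: s(n) = A·r₁ⁿ + B·r₂ⁿ where r₁,r₂ = (4 ± √40)/2

Characteristic: r² - 4r - 6 = 0, Roots: r = (4 ± √40)/2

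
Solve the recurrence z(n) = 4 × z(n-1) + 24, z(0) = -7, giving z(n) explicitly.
Recurrence: z(n) = 4 × z(n-1) + 24, initial: z(0) = -7.
Try z(n) = A·4ⁿ + C. Substituting: A·4ⁿ + C = 4(A·4ⁿ⁻¹ + C) + 24 = A·4ⁿ + 4C + 24, so C = 4C + 24, giving C = -8. Then z(0) = A - 8 = -7 gives A = 1.

z(n) = 4ⁿ - 8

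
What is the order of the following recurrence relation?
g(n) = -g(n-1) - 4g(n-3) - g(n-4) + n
The order is the largest lag k for which g(n-k) appears. Here the deepest term is g(n-4) (the n term is non-homogeneous and does not affect the order), so the order is 4.

Order 4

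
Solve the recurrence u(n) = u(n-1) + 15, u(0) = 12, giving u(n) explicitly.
Recurrence: u(n) = u(n-1) + 15, initial: u(0) = 12.
Each step adds 15, so u(n) = u(0) + 15n = 15n + 12.

u(n) = 15n + 12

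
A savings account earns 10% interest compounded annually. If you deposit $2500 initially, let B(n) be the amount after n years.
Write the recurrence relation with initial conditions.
Each year the balance grows by 10%, i.e. is multiplied by 1 + 10/100 = 1.1, so B(n) = 1.1 × B(n-1). The initial deposit gives B(0) = 2500.
Unrolling gives the closed form B(n) = 2500 × (1.1)ⁿ.

B(n) = 1.1 × B(n-1), B(0) = 2500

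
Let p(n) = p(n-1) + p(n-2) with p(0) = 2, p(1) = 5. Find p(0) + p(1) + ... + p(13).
Computing the sequence terms: 2, 5, 7, 12, 19, 31, 50, 81, 131, 212, 343, 555, 898, 1453
Adding these values together:

3799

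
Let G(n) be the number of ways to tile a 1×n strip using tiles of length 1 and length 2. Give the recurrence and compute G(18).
Condition on the last tile: it has length 1 (leaving a 1×(n-1) strip) or length 2 (leaving a 1×(n-2) strip), so G(n) = G(n-1) + G(n-2) (order-2 linear recurrence).
For 0 ≤ i < 2 only unit tiles fit, so G(i) = 1.
Iterating the recurrence: G(2) = 2, G(3) = 3, G(4) = 5, G(5) = 8, G(6) = 13, G(7) = 21, G(8) = 34, G(9) = 55, G(10) = 89, G(11) = 144, G(12) = 233, G(13) = 377, G(14) = 610, G(15) = 987, G(16) = 1597, G(17) = 2584, G(18) = 4181.

G(n) = G(n-1) + G(n-2), with G(i) = 1 for 0 ≤ i < 2; G(18) = 4181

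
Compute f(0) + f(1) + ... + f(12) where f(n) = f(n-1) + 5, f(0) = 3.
Computing the sequence terms: 3, 8, 13, 18, 23, 28, 33, 38, 43, 48, 53, 58, 63
Adding these values together:

429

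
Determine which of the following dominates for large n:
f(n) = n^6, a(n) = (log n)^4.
Comparing growth rates:
Growth-rate hierarchy: log n ≺ any polynomial ≺ any exponential cⁿ (c>1) ≺ n! ≺ nⁿ.
polynomial degree 6 dominates polylogarithmic (log n)^4 asymptotically.

f(n) grows faster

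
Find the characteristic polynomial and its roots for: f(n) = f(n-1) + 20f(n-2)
Substitute f(n) = rⁿ and divide through by rⁿ⁻²: r² - r - 20 = 0
Factor: (r - 5)(r + 4) = 0, so r = 5, -4.
General solution: f(n) = A·5ⁿ + B·(-4)ⁿ

Characteristic: r² - r - 20 = 0, Roots: r = 5, -4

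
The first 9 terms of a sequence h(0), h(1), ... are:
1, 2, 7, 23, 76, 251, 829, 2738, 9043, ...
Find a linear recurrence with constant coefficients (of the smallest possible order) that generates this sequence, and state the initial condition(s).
Look for the lowest-order linear relation among consecutive terms.
Observation: h(n) - 3·h(n-1) - (1)·h(n-2) = 0 holds for the shown terms, and no order-1 relation h(n) = α·h(n-1) + β fits.
Check at n=3: 3·7 + (1)·2 = 23. ✓

h(n) = 3h(n-1) + h(n-2), h(0) = 1, h(1) = 2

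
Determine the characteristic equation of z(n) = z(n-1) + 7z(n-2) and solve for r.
Substitute z(n) = rⁿ and divide through by rⁿ⁻²: r² - r - 7 = 0
Discriminant: 1² + 4·7 = 29, not a perfect square, so by the quadratic formula r = (1 ± √29)/2.
General solution: z(n) = A·r₁ⁿ + B·r₂ⁿ where r₁,r₂ = (1 ± √29)/2

Characteristic: r² - r - 7 = 0, Roots: r = (1 ± √29)/2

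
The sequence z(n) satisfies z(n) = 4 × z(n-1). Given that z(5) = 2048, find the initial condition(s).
In general z(n) = 4ⁿ · z(0). At n = 5: z(0) = z(5) / 4^5 = 2048 / 1024 = 2.

z(0) = 2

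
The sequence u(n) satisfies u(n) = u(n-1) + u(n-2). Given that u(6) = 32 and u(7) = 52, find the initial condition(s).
Work backwards using u(k) = u(k+2) - u(k+1):
u(5) = u(7) - u(6) = 52 - 32 = 20
u(4) = u(6) - u(5) = 32 - 20 = 12
u(3) = u(5) - u(4) = 20 - 12 = 8
u(2) = u(4) - u(3) = 12 - 8 = 4
u(1) = u(3) - u(2) = 8 - 4 = 4
u(0) = u(2) - u(1) = 4 - 4 = 0

u(0) = 0, u(1) = 4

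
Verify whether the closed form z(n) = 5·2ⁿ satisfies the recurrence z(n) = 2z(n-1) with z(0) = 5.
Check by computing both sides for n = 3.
From the recurrence with z(0) = 5:
  z(0) = 5, z(1) = 10, z(2) = 20, z(3) = 40
  so the recurrence gives z(3) = 40.
From the proposed closed form z(n) = 5·2ⁿ:
  z(3) = 40.
Both sides give 40 at n = 3, and the initial condition(s) match, so the closed form is consistent.

Yes, the closed form is correct.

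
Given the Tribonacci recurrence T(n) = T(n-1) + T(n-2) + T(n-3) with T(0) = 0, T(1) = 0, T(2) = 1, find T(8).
Computing the sequence terms:
0, 0, 1, 1, 2, 4, 7, 13, 24

24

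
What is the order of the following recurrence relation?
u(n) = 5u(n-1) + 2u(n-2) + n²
The order is the largest lag k for which u(n-k) appears. Here the deepest term is u(n-2) (the n² term is non-homogeneous and does not affect the order), so the order is 2.

Order 2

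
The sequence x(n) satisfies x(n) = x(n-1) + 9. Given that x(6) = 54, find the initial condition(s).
x(6) = x(0) + 6·9, so x(0) = 54 - 54 = 0.

x(0) = 0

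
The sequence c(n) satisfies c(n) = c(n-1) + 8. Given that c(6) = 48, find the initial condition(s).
c(6) = c(0) + 6·8, so c(0) = 48 - 48 = 0.

c(0) = 0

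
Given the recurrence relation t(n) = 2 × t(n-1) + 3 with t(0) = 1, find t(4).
Computing step by step:
t(0) = 1
t(1) = 2 × 1 + 3 = 5
t(2) = 2 × 5 + 3 = 13
t(3) = 2 × 13 + 3 = 29
t(4) = 2 × 29 + 3 = 61

61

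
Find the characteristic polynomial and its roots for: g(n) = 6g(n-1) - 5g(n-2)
Substitute g(n) = rⁿ and divide through by rⁿ⁻²: r² - 6r + 5 = 0
Factor: (r - 5)(r - 1) = 0, so r = 5, 1.
General solution: g(n) = A·5ⁿ + B·1ⁿ

Characteristic: r² - 6r + 5 = 0, Roots: r = 5, 1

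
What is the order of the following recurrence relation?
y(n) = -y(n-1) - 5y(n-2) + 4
The order is the largest lag k for which y(n-k) appears. Here the deepest term is y(n-2) (the 4 term is non-homogeneous and does not affect the order), so the order is 2.

Order 2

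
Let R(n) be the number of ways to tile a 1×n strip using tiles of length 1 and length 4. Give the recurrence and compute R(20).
Condition on the last tile: it has length 1 (leaving a 1×(n-1) strip) or length 4 (leaving a 1×(n-4) strip), so R(n) = R(n-1) + R(n-4) (order-4 linear recurrence).
For 0 ≤ i < 4 only unit tiles fit, so R(i) = 1.
Iterating the recurrence: R(4) = 2, R(5) = 3, R(6) = 4, R(7) = 5, R(8) = 7, R(9) = 10, R(10) = 14, R(11) = 19, R(12) = 26, R(13) = 36, R(14) = 50, R(15) = 69, R(16) = 95, R(17) = 131, R(18) = 181, R(19) = 250, R(20) = 345.

R(n) = R(n-1) + R(n-4), with R(i) = 1 for 0 ≤ i < 4; R(20) = 345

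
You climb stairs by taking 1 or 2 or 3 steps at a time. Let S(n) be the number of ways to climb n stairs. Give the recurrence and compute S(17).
Condition on the size of the last step (1 to 3): before it there were n-1, …, n-3 stairs climbed, and these cases are disjoint, so S(n) = S(n-1) + S(n-2) + S(n-3) (order-3 linear recurrence).
Initial conditions by direct count (compositions of i into parts ≤ 3): S(1) = 1; S(2) = 2; S(3) = 4.
Iterating the recurrence: S(4) = 7, S(5) = 13, S(6) = 24, S(7) = 44, S(8) = 81, S(9) = 149, S(10) = 274, S(11) = 504, S(12) = 927, S(13) = 1705, S(14) = 3136, S(15) = 5768, S(16) = 10609, S(17) = 19513.

S(n) = S(n-1) + S(n-2) + S(n-3), S(1) = 1, S(2) = 2, S(3) = 4; S(17) = 19513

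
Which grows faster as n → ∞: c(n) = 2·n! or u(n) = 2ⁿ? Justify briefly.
Comparing growth rates:
Growth-rate hierarchy: log n ≺ any polynomial ≺ any exponential cⁿ (c>1) ≺ n! ≺ nⁿ.
factorial dominates exponential base 2 asymptotically.

c(n) grows faster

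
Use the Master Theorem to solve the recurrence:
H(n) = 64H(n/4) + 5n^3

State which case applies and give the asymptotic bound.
Master Theorem template: H(n) = a·H(n/b) + f(n).
Here: a=64, b=4, f(n)=5n^3
Compute log_b(a) = log_4(64) = 3.
f(n) = 5n^3 = Θ(n^3). Case 2: H(n) = Θ(n^3 log n).

Case 2: H(n) = Θ(n^3 log n)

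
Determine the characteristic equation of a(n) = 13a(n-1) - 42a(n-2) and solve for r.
Substitute a(n) = rⁿ and divide through by rⁿ⁻²: r² - 13r + 42 = 0
Factor: (r - 6)(r - 7) = 0, so r = 6, 7.
General solution: a(n) = A·6ⁿ + B·7ⁿ

Characteristic: r² - 13r + 42 = 0, Roots: r = 6, 7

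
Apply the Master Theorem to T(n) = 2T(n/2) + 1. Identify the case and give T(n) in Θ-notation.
Master Theorem template: T(n) = a·T(n/b) + f(n).
Here: a=2, b=2, f(n)=1
Compute log_b(a) = log_2(2) = 1.
f(n) = 1 = O(n^(1-ε)) with ε = 1. Case 1: T(n) = Θ(n^log_b(a)) = Θ(n).

Case 1: T(n) = Θ(n)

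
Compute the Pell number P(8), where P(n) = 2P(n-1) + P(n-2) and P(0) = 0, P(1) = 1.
Computing the sequence terms:
0, 1, 2, 5, 12, 29, 70, 169, 408

408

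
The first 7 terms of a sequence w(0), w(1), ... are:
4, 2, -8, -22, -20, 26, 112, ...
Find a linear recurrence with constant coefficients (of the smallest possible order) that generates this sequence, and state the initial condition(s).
Look for the lowest-order linear relation among consecutive terms.
Observation: w(n) - 2·w(n-1) - (-3)·w(n-2) = 0 holds for the shown terms, and no order-1 relation w(n) = α·w(n-1) + β fits.
Check at n=3: 2·-8 + (-3)·2 = -22. ✓

w(n) = 2w(n-1) - 3w(n-2), w(0) = 4, w(1) = 2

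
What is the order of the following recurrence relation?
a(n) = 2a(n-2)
The order is the largest lag k for which a(n-k) appears. Here the deepest term is a(n-2), so the order is 2.

Order 2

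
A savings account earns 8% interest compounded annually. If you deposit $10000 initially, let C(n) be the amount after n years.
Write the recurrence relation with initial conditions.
Each year the balance grows by 8%, i.e. is multiplied by 1 + 8/100 = 1.08, so C(n) = 1.08 × C(n-1). The initial deposit gives C(0) = 10000.
Unrolling gives the closed form C(n) = 10000 × (1.08)ⁿ.

C(n) = 1.08 × C(n-1), C(0) = 10000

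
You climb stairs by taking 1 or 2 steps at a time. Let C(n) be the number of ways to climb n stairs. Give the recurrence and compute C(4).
Condition on the size of the last step (1 to 2): before it there were n-1, …, n-2 stairs climbed, and these cases are disjoint, so C(n) = C(n-1) + C(n-2) (Fibonacci-type sequence).
Initial conditions by direct count (compositions of i into parts ≤ 2): C(1) = 1; C(2) = 2.
Iterating the recurrence: C(3) = 3, C(4) = 5.

C(n) = C(n-1) + C(n-2), C(1) = 1, C(2) = 2; C(4) = 5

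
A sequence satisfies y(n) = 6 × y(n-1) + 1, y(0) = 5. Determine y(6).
Computing step by step:
y(0) = 5
y(1) = 6 × 5 + 1 = 31
y(2) = 6 × 31 + 1 = 187
y(3) = 6 × 187 + 1 = 1123
y(4) = 6 × 1123 + 1 = 6739
y(5) = 6 × 6739 + 1 = 40435
y(6) = 6 × 40435 + 1 = 242611

242611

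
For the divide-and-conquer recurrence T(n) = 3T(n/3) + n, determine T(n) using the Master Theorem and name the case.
Master Theorem template: T(n) = a·T(n/b) + f(n).
Here: a=3, b=3, f(n)=n
Compute log_b(a) = log_3(3) = 1.
f(n) = n = Θ(n). Case 2: T(n) = Θ(n log n).

Case 2: T(n) = Θ(n log n)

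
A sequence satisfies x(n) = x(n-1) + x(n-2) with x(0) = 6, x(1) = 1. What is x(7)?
Computing the sequence terms:
6, 1, 7, 8, 15, 23, 38, 61

61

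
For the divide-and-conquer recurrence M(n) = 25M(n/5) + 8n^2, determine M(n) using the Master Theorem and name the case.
Master Theorem template: M(n) = a·M(n/b) + f(n).
Here: a=25, b=5, f(n)=8n^2
Compute log_b(a) = log_5(25) = 2.
f(n) = 8n^2 = Θ(n^2). Case 2: M(n) = Θ(n^2 log n).

Case 2: M(n) = Θ(n^2 log n)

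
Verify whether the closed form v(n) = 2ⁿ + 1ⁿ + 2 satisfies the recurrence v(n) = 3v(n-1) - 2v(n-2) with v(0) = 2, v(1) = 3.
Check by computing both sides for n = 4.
From the recurrence with v(0) = 2, v(1) = 3:
  v(0) = 2, v(1) = 3, v(2) = 5, v(3) = 9, v(4) = 17
  so the recurrence gives v(4) = 17.
From the proposed closed form v(n) = 2ⁿ + 1ⁿ + 2:
  v(4) = 19.
The recurrence gives 17 but the closed form gives 19, so the closed form does not satisfy the recurrence.

No, the closed form is incorrect.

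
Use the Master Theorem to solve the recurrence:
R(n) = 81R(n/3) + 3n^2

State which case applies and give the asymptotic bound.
Master Theorem template: R(n) = a·R(n/b) + f(n).
Here: a=81, b=3, f(n)=3n^2
Compute log_b(a) = log_3(81) = 4.
f(n) = 3n^2 = O(n^(4-ε)) with ε = 2. Case 1: R(n) = Θ(n^log_b(a)) = Θ(n^4).

Case 1: R(n) = Θ(n^4)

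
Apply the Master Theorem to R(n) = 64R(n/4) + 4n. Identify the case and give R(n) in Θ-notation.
Master Theorem template: R(n) = a·R(n/b) + f(n).
Here: a=64, b=4, f(n)=4n
Compute log_b(a) = log_4(64) = 3.
f(n) = 4n = O(n^(3-ε)) with ε = 2. Case 1: R(n) = Θ(n^log_b(a)) = Θ(n^3).

Case 1: R(n) = Θ(n^3)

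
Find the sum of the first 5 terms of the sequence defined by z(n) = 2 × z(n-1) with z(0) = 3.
Computing the sequence terms: 3, 6, 12, 24, 48
Adding these values together:

93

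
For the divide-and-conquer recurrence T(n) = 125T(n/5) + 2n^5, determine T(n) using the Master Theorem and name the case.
Master Theorem template: T(n) = a·T(n/b) + f(n).
Here: a=125, b=5, f(n)=2n^5
Compute log_b(a) = log_5(125) = 3.
f(n) = 2n^5 = Ω(n^(3+ε)) with ε = 2, and the regularity condition holds (a·f(n/b) = (a/b^5)·f(n) with a/b^5 = 5^-2 < 1). Case 3: T(n) = Θ(f(n)) = Θ(n^5).

Case 3: T(n) = Θ(n^5)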